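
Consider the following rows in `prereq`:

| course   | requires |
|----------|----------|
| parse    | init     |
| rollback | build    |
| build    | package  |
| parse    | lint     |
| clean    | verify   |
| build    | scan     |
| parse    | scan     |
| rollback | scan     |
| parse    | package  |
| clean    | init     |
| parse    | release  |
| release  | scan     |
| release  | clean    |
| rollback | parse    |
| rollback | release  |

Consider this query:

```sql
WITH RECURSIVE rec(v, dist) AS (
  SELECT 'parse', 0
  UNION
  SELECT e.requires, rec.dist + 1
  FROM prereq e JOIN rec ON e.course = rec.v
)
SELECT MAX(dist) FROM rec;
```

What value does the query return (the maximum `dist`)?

3

Base: (parse, dist=0).
Iteration 1: edges from {parse} -> (init, dist=1), (lint, dist=1), (package, dist=1), (release, dist=1), (scan, dist=1).
Iteration 2: edges from {init,lint,package,release,scan} -> (clean, dist=2), (scan, dist=2).
Iteration 3: edges from {clean,scan} -> (init, dist=3), (verify, dist=3).
Iteration 4: no outgoing edges from {init,verify}; recursion stops.
dist values: 0, 1, 1, 1, 1, 1, 2, 2, 3, 3; the maximum is 3.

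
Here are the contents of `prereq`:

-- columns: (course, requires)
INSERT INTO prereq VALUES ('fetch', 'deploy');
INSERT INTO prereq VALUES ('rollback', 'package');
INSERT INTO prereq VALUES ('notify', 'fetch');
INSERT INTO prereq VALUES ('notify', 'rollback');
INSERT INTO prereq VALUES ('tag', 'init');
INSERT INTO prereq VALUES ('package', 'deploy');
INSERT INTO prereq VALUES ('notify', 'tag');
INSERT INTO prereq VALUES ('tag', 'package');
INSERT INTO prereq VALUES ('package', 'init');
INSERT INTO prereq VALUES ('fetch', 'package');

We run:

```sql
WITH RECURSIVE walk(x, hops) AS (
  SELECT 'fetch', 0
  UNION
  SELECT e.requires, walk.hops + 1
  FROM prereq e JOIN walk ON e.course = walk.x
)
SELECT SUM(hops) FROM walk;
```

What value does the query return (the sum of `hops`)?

Base: (fetch, hops=0).
Iteration 1: edges from {fetch} -> (deploy, hops=1), (package, hops=1).
Iteration 2: edges from {deploy,package} -> (deploy, hops=2), (init, hops=2).
Iteration 3: no outgoing edges from {deploy,init}; recursion stops.
SUM(hops) = 0 + 1 + 1 + 2 + 2 = 6.

6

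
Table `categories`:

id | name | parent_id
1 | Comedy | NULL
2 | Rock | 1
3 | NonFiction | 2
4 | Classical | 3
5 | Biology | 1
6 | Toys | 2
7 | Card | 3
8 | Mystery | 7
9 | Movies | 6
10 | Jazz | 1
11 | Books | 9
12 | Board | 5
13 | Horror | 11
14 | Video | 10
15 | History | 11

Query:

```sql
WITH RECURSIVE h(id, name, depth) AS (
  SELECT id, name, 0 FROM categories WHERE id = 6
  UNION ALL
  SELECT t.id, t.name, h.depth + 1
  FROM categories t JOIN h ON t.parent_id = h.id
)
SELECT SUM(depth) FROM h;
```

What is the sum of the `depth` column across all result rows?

9

Base: id=6 (Toys) at depth 0.
Iteration 1: rows with parent_id in {6} -> Movies (id 9, depth 1).
Iteration 2: rows with parent_id in {9} -> Books (id 11, depth 2).
Iteration 3: rows with parent_id in {11} -> Horror (id 13, depth 3), History (id 15, depth 3).
Iteration 4: no rows with parent_id in {13,15}; recursion stops.
SUM(depth) = 0 + 1 + 2 + 3 + 3 = 9.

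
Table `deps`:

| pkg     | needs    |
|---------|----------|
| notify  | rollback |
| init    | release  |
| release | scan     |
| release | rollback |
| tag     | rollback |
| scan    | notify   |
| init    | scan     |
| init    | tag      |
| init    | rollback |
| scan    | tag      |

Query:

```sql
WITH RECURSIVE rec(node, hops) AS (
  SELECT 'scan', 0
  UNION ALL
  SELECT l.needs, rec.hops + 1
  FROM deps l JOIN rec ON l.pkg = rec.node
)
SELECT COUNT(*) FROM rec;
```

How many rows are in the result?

Base: (scan, hops=0).
Iteration 1: edges from {scan} -> (notify, hops=1), (tag, hops=1).
Iteration 2: edges from {notify,tag} -> (rollback, hops=2) x2. [UNION ALL keeps all 2 new rows, including repeats]
Iteration 3: no outgoing edges from {rollback}; recursion stops.
Total rows emitted: 5.

5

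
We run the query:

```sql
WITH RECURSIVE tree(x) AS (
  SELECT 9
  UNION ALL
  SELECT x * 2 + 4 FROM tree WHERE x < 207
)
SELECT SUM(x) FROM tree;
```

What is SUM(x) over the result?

Base: x=9.
Iteration 1: 9 < 207 holds -> x = 9 * 2 + 4 = 22.
Iteration 2: 22 < 207 holds -> x = 22 * 2 + 4 = 48.
Iteration 3: 48 < 207 holds -> x = 48 * 2 + 4 = 100.
Iteration 4: 100 < 207 holds -> x = 100 * 2 + 4 = 204.
Iteration 5: 204 < 207 holds -> x = 204 * 2 + 4 = 412.
Iteration 6: 412 < 207 fails; recursion stops.
SUM(x) = 9 + 22 + 48 + 100 + 204 + 412 = 795.

795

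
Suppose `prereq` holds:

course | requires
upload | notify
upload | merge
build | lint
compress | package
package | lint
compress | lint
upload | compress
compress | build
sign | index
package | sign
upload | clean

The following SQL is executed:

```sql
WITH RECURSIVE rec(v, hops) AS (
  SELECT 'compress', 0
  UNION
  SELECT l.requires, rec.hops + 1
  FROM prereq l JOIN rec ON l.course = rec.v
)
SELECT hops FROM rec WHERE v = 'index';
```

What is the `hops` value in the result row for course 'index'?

Base: (compress, hops=0).
Iteration 1: edges from {compress} -> (build, hops=1), (lint, hops=1), (package, hops=1).
Iteration 2: edges from {build,lint,package} -> (lint, hops=2), (sign, hops=2). [UNION drops 1 duplicate row(s)]
Iteration 3: edges from {lint,sign} -> (index, hops=3).
Iteration 4: no outgoing edges from {index}; recursion stops.

3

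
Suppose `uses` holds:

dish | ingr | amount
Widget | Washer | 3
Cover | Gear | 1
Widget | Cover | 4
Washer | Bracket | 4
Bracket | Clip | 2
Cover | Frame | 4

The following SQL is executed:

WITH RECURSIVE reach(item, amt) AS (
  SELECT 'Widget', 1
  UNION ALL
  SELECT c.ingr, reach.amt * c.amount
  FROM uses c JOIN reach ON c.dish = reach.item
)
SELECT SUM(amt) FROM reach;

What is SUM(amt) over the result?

64

Base: (Widget, amt=1).
Iteration 1: components of {Widget} -> Cover = 1*4 = 4, Washer = 1*3 = 3.
Iteration 2: components of {Cover,Washer} -> Bracket = 3*4 = 12, Frame = 4*4 = 16, Gear = 4*1 = 4.
Iteration 3: components of {Bracket,Frame,Gear} -> Clip = 12*2 = 24.
Iteration 4: no further components; recursion stops.
SUM(amt) = 1 + 3 + 4 + 12 + 16 + 4 + 24 = 64.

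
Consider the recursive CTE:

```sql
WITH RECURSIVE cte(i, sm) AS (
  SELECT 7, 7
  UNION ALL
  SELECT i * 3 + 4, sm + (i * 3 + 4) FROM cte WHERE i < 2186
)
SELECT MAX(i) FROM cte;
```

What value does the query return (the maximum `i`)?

Base: i=7, sm=7.
Iteration 1: 7 < 2186 holds -> i = 7 * 3 + 4 = 25, sm = 7 + 25 = 32.
Iteration 2: 25 < 2186 holds -> i = 25 * 3 + 4 = 79, sm = 32 + 79 = 111.
Iteration 3: 79 < 2186 holds -> i = 79 * 3 + 4 = 241, sm = 111 + 241 = 352.
Iteration 4: 241 < 2186 holds -> i = 241 * 3 + 4 = 727, sm = 352 + 727 = 1079.
Iteration 5: 727 < 2186 holds -> i = 727 * 3 + 4 = 2185, sm = 1079 + 2185 = 3264.
Iteration 6: 2185 < 2186 holds -> i = 2185 * 3 + 4 = 6559, sm = 3264 + 6559 = 9823.
Iteration 7: 6559 < 2186 fails; recursion stops.
i values: 7, 25, 79, 241, 727, 2185, 6559; the maximum is 6559.

6559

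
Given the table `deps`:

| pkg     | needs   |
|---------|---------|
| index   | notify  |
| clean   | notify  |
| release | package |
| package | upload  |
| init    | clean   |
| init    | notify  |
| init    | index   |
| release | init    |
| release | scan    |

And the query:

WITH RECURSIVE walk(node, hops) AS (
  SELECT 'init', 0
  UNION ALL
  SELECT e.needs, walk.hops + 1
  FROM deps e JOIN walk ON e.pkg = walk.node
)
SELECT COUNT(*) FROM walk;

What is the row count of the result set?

6

Base: (init, hops=0).
Iteration 1: edges from {init} -> (clean, hops=1), (index, hops=1), (notify, hops=1).
Iteration 2: edges from {clean,index,notify} -> (notify, hops=2) x2. [UNION ALL keeps all 2 new rows, including repeats]
Iteration 3: no outgoing edges from {notify}; recursion stops.
Total rows emitted: 6.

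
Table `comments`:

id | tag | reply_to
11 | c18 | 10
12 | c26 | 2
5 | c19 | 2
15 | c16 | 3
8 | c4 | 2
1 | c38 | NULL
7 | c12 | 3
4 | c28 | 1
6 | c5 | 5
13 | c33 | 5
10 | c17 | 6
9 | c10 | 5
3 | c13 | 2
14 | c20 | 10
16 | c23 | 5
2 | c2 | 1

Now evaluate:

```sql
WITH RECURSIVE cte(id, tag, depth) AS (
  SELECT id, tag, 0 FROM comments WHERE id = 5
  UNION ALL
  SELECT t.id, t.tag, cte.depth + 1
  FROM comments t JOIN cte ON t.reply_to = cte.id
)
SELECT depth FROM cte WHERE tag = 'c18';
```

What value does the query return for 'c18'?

3

Base: id=5 (c19) at depth 0.
Iteration 1: rows with reply_to in {5} -> c5 (id 6, depth 1), c10 (id 9, depth 1), c33 (id 13, depth 1), c23 (id 16, depth 1).
Iteration 2: rows with reply_to in {6,9,13,16} -> c17 (id 10, depth 2).
Iteration 3: rows with reply_to in {10} -> c18 (id 11, depth 3), c20 (id 14, depth 3).
Iteration 4: no rows with reply_to in {11,14}; recursion stops.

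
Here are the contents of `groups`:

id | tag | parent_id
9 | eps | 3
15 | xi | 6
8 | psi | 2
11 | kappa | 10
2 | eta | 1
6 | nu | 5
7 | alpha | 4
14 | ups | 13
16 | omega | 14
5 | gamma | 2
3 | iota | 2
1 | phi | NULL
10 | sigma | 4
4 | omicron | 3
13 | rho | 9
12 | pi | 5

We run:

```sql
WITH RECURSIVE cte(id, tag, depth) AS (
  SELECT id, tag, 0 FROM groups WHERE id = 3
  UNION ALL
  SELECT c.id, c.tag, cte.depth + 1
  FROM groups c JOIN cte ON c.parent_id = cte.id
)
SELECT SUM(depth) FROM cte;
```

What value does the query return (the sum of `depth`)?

18

Base: id=3 (iota) at depth 0.
Iteration 1: rows with parent_id in {3} -> omicron (id 4, depth 1), eps (id 9, depth 1).
Iteration 2: rows with parent_id in {4,9} -> alpha (id 7, depth 2), sigma (id 10, depth 2), rho (id 13, depth 2).
Iteration 3: rows with parent_id in {7,10,13} -> kappa (id 11, depth 3), ups (id 14, depth 3).
Iteration 4: rows with parent_id in {11,14} -> omega (id 16, depth 4).
Iteration 5: no rows with parent_id in {16}; recursion stops.
SUM(depth) = 0 + 1 + 1 + 2 + 2 + 2 + 3 + 3 + 4 = 18.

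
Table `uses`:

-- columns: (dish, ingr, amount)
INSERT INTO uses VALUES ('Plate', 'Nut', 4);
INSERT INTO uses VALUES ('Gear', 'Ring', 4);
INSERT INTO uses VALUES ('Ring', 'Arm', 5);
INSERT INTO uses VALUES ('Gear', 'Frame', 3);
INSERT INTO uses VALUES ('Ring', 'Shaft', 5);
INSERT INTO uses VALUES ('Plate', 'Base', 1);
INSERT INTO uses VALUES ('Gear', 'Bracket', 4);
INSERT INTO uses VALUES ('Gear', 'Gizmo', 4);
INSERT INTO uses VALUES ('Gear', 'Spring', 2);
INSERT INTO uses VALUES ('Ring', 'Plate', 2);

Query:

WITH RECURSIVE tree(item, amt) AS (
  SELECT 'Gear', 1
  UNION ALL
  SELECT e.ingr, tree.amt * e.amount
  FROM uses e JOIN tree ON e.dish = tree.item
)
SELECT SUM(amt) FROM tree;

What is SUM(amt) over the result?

106

Base: (Gear, amt=1).
Iteration 1: components of {Gear} -> Bracket = 1*4 = 4, Frame = 1*3 = 3, Gizmo = 1*4 = 4, Ring = 1*4 = 4, Spring = 1*2 = 2.
Iteration 2: components of {Bracket,Frame,Gizmo,Ring,Spring} -> Arm = 4*5 = 20, Plate = 4*2 = 8, Shaft = 4*5 = 20.
Iteration 3: components of {Arm,Plate,Shaft} -> Base = 8*1 = 8, Nut = 8*4 = 32.
Iteration 4: no further components; recursion stops.
SUM(amt) = 1 + 2 + 4 + 4 + 4 + 3 + 20 + 8 + 20 + 32 + 8 = 106.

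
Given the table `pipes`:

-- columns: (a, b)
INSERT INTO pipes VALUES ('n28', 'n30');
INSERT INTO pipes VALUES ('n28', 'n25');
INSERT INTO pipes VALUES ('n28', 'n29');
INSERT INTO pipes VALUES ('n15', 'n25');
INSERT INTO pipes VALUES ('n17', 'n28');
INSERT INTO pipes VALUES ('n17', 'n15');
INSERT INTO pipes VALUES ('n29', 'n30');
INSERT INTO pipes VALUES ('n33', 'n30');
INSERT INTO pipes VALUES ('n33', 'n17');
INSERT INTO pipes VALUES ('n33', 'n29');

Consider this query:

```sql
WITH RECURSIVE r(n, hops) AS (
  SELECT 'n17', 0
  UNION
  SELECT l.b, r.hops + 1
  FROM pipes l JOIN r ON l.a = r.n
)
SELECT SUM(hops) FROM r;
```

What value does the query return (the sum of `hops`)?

Base: (n17, hops=0).
Iteration 1: edges from {n17} -> (n15, hops=1), (n28, hops=1).
Iteration 2: edges from {n15,n28} -> (n25, hops=2), (n29, hops=2), (n30, hops=2). [UNION drops 1 duplicate row(s)]
Iteration 3: edges from {n25,n29,n30} -> (n30, hops=3).
Iteration 4: no outgoing edges from {n30}; recursion stops.
SUM(hops) = 0 + 1 + 1 + 2 + 2 + 2 + 3 = 11.

11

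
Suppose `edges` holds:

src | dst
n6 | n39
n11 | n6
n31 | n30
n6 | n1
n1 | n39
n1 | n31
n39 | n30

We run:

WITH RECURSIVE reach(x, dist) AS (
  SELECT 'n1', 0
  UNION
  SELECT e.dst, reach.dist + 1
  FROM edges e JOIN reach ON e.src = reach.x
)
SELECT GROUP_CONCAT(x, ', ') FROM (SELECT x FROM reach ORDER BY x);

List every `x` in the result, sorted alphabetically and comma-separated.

Base: (n1, dist=0).
Iteration 1: edges from {n1} -> (n31, dist=1), (n39, dist=1).
Iteration 2: edges from {n31,n39} -> (n30, dist=2). [UNION drops 1 duplicate row(s)]
Iteration 3: no outgoing edges from {n30}; recursion stops.

n1, n30, n31, n39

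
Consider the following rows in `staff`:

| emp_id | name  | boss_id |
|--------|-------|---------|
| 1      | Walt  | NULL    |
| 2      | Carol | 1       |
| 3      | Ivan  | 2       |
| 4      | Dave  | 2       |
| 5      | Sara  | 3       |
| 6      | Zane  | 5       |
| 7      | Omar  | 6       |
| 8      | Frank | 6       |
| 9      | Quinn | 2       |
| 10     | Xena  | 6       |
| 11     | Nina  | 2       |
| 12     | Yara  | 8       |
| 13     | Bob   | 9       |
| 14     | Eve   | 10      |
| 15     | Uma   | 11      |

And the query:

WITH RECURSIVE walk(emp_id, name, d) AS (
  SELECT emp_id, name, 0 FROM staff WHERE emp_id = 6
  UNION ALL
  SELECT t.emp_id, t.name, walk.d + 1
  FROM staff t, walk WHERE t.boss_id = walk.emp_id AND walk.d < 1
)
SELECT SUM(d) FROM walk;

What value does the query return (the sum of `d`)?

3

Base: emp_id=6 (Zane) at d 0.
Iteration 1: rows with boss_id in {6} -> Omar (id 7, d 1), Frank (id 8, d 1), Xena (id 10, d 1).
Iteration 2: d < 1 fails for all current rows; recursion stops.
SUM(d) = 0 + 1 + 1 + 1 = 3.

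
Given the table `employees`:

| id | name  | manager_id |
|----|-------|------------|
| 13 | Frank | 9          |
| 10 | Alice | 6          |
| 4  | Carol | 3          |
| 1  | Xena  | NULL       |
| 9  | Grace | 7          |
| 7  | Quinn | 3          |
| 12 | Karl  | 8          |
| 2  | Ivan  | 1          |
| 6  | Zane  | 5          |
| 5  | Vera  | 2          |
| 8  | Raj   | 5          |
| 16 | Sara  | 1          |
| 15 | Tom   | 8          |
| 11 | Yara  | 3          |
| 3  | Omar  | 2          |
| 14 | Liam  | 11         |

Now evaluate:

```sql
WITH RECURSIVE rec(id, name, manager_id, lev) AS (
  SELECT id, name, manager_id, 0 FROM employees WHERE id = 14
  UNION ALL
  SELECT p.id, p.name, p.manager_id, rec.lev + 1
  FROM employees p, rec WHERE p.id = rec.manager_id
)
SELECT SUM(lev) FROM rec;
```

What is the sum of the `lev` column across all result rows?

10

Base: id=14 (Liam), manager_id=11, lev 0.
Iteration 1: join on id=11 -> Yara (id 11, manager_id=3, lev 1).
Iteration 2: join on id=3 -> Omar (id 3, manager_id=2, lev 2).
Iteration 3: join on id=2 -> Ivan (id 2, manager_id=1, lev 3).
Iteration 4: join on id=1 -> Xena (id 1, manager_id=NULL, lev 4).
Iteration 5: manager_id is NULL; no match; recursion stops.
SUM(lev) = 0 + 1 + 2 + 3 + 4 = 10.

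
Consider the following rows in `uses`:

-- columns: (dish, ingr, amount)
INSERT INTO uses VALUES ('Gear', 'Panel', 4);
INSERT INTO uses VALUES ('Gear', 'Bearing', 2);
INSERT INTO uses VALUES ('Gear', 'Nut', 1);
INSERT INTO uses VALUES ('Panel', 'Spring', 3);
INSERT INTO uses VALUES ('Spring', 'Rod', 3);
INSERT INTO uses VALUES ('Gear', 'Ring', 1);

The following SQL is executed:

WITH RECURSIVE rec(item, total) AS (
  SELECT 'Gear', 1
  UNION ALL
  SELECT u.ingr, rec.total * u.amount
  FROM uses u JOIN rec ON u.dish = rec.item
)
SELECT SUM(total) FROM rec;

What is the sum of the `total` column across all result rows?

57

Base: (Gear, total=1).
Iteration 1: components of {Gear} -> Bearing = 1*2 = 2, Nut = 1*1 = 1, Panel = 1*4 = 4, Ring = 1*1 = 1.
Iteration 2: components of {Bearing,Nut,Panel,Ring} -> Spring = 4*3 = 12.
Iteration 3: components of {Spring} -> Rod = 12*3 = 36.
Iteration 4: no further components; recursion stops.
SUM(total) = 1 + 4 + 2 + 1 + 1 + 12 + 36 = 57.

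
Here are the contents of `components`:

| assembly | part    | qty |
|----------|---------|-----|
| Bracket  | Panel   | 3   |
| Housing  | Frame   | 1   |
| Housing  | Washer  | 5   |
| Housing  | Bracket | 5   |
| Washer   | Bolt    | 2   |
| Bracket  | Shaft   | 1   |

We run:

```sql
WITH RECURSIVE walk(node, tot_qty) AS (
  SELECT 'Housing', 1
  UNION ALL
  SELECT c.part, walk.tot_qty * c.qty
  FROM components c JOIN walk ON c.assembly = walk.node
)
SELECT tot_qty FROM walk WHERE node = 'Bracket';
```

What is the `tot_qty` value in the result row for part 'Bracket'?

Base: (Housing, tot_qty=1).
Iteration 1: components of {Housing} -> Bracket = 1*5 = 5, Frame = 1*1 = 1, Washer = 1*5 = 5.
Iteration 2: components of {Bracket,Frame,Washer} -> Bolt = 5*2 = 10, Panel = 5*3 = 15, Shaft = 5*1 = 5.
Iteration 3: no further components; recursion stops.

5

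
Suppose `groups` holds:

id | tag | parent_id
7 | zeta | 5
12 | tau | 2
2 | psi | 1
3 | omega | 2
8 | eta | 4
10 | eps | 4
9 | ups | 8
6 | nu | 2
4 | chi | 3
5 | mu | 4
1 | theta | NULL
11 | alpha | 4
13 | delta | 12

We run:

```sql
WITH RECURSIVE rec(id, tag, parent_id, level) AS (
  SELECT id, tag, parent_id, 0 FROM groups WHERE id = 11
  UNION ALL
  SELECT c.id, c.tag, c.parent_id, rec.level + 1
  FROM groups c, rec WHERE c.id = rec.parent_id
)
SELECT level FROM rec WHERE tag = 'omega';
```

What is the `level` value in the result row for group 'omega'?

Base: id=11 (alpha), parent_id=4, level 0.
Iteration 1: join on id=4 -> chi (id 4, parent_id=3, level 1).
Iteration 2: join on id=3 -> omega (id 3, parent_id=2, level 2).
Iteration 3: join on id=2 -> psi (id 2, parent_id=1, level 3).
Iteration 4: join on id=1 -> theta (id 1, parent_id=NULL, level 4).
Iteration 5: parent_id is NULL; no match; recursion stops.

2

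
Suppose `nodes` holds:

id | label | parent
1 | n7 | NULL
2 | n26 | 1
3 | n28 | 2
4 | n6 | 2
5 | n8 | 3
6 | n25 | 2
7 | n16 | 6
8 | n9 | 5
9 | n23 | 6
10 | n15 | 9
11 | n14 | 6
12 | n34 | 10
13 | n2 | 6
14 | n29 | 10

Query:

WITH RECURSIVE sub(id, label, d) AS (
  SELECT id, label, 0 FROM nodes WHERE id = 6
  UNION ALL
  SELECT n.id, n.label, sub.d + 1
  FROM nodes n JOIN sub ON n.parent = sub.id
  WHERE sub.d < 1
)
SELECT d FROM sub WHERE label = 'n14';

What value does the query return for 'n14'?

1

Base: id=6 (n25) at d 0.
Iteration 1: rows with parent in {6} -> n16 (id 7, d 1), n23 (id 9, d 1), n14 (id 11, d 1), n2 (id 13, d 1).
Iteration 2: d < 1 fails for all current rows; recursion stops.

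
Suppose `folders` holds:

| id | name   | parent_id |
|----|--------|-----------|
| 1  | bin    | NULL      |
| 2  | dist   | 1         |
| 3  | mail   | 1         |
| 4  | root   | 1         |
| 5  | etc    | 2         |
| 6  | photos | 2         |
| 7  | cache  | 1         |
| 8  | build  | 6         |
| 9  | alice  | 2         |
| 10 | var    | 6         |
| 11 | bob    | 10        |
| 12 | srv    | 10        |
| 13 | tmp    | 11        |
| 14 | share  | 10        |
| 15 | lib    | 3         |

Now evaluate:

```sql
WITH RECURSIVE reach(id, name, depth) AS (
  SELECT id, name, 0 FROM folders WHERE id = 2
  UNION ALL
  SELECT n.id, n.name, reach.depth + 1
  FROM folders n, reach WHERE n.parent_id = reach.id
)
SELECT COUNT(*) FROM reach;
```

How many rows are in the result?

Base: id=2 (dist) at depth 0.
Iteration 1: rows with parent_id in {2} -> etc (id 5, depth 1), photos (id 6, depth 1), alice (id 9, depth 1).
Iteration 2: rows with parent_id in {5,6,9} -> build (id 8, depth 2), var (id 10, depth 2).
Iteration 3: rows with parent_id in {8,10} -> bob (id 11, depth 3), srv (id 12, depth 3), share (id 14, depth 3).
Iteration 4: rows with parent_id in {11,12,14} -> tmp (id 13, depth 4).
Iteration 5: no rows with parent_id in {13}; recursion stops.
Total rows emitted: 10.

10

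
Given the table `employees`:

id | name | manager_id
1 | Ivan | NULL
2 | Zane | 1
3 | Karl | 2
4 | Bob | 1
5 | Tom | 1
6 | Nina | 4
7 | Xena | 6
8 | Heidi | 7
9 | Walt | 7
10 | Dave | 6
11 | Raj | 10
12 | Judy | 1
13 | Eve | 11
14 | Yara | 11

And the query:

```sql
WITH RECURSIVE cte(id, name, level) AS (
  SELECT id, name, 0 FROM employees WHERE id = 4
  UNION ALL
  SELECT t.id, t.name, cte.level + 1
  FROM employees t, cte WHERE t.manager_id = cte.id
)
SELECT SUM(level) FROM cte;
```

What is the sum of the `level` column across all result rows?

22

Base: id=4 (Bob) at level 0.
Iteration 1: rows with manager_id in {4} -> Nina (id 6, level 1).
Iteration 2: rows with manager_id in {6} -> Xena (id 7, level 2), Dave (id 10, level 2).
Iteration 3: rows with manager_id in {7,10} -> Heidi (id 8, level 3), Walt (id 9, level 3), Raj (id 11, level 3).
Iteration 4: rows with manager_id in {8,9,11} -> Eve (id 13, level 4), Yara (id 14, level 4).
Iteration 5: no rows with manager_id in {13,14}; recursion stops.
SUM(level) = 0 + 1 + 2 + 2 + 3 + 3 + 3 + 4 + 4 = 22.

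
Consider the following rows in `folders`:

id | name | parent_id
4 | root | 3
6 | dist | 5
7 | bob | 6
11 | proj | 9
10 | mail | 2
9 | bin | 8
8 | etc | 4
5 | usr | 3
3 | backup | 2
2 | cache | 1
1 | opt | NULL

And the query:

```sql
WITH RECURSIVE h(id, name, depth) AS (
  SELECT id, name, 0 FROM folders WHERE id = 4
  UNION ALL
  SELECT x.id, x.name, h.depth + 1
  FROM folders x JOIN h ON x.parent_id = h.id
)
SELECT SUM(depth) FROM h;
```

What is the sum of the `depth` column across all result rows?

Base: id=4 (root) at depth 0.
Iteration 1: rows with parent_id in {4} -> etc (id 8, depth 1).
Iteration 2: rows with parent_id in {8} -> bin (id 9, depth 2).
Iteration 3: rows with parent_id in {9} -> proj (id 11, depth 3).
Iteration 4: no rows with parent_id in {11}; recursion stops.
SUM(depth) = 0 + 1 + 2 + 3 = 6.

6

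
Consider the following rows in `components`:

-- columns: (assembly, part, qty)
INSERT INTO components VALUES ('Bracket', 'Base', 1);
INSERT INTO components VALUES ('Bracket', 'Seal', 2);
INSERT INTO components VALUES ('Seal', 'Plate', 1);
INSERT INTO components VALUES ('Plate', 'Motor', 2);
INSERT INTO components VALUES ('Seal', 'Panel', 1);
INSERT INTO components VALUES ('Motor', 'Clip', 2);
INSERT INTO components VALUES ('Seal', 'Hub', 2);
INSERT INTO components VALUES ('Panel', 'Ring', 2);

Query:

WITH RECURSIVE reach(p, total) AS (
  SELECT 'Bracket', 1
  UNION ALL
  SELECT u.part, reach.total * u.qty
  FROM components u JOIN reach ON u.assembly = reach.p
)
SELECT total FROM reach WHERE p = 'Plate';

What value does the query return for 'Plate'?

Base: (Bracket, total=1).
Iteration 1: components of {Bracket} -> Base = 1*1 = 1, Seal = 1*2 = 2.
Iteration 2: components of {Base,Seal} -> Hub = 2*2 = 4, Panel = 2*1 = 2, Plate = 2*1 = 2.
Iteration 3: components of {Hub,Panel,Plate} -> Motor = 2*2 = 4, Ring = 2*2 = 4.
Iteration 4: components of {Motor,Ring} -> Clip = 4*2 = 8.
Iteration 5: no further components; recursion stops.

2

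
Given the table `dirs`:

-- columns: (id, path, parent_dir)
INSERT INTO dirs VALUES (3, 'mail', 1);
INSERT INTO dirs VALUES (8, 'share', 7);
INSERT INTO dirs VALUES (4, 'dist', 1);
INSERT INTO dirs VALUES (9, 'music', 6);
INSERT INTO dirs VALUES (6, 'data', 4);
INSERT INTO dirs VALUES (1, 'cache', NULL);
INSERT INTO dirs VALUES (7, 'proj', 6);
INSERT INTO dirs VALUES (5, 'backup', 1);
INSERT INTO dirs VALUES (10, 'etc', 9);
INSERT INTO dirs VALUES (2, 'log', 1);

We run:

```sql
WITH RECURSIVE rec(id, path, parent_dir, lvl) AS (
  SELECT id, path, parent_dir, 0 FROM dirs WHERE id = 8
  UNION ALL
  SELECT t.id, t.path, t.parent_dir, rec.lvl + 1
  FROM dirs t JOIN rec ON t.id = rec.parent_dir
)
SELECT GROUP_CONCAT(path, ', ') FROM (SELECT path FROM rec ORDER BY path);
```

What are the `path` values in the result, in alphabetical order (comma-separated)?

cache, data, dist, proj, share

Base: id=8 (share), parent_dir=7, lvl 0.
Iteration 1: join on id=7 -> proj (id 7, parent_dir=6, lvl 1).
Iteration 2: join on id=6 -> data (id 6, parent_dir=4, lvl 2).
Iteration 3: join on id=4 -> dist (id 4, parent_dir=1, lvl 3).
Iteration 4: join on id=1 -> cache (id 1, parent_dir=NULL, lvl 4).
Iteration 5: parent_dir is NULL; no match; recursion stops.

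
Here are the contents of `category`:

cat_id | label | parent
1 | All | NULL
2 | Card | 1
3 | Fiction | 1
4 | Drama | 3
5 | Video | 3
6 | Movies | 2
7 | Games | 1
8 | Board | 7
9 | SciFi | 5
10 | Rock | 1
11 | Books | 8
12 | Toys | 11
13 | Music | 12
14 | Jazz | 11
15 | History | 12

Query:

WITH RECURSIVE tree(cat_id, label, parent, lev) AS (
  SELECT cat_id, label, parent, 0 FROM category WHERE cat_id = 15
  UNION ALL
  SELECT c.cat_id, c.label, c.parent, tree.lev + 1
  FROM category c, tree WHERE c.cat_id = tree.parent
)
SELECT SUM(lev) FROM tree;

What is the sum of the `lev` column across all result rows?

Base: cat_id=15 (History), parent=12, lev 0.
Iteration 1: join on cat_id=12 -> Toys (id 12, parent=11, lev 1).
Iteration 2: join on cat_id=11 -> Books (id 11, parent=8, lev 2).
Iteration 3: join on cat_id=8 -> Board (id 8, parent=7, lev 3).
Iteration 4: join on cat_id=7 -> Games (id 7, parent=1, lev 4).
Iteration 5: join on cat_id=1 -> All (id 1, parent=NULL, lev 5).
Iteration 6: parent is NULL; no match; recursion stops.
SUM(lev) = 0 + 1 + 2 + 3 + 4 + 5 = 15.

15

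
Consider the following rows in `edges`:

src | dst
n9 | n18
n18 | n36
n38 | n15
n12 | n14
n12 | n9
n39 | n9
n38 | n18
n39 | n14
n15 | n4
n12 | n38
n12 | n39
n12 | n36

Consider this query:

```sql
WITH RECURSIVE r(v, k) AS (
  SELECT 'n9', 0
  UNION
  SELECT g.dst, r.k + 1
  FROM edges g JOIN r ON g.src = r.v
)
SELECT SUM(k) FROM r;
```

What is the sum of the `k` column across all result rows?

Base: (n9, k=0).
Iteration 1: edges from {n9} -> (n18, k=1).
Iteration 2: edges from {n18} -> (n36, k=2).
Iteration 3: no outgoing edges from {n36}; recursion stops.
SUM(k) = 0 + 1 + 2 = 3.

3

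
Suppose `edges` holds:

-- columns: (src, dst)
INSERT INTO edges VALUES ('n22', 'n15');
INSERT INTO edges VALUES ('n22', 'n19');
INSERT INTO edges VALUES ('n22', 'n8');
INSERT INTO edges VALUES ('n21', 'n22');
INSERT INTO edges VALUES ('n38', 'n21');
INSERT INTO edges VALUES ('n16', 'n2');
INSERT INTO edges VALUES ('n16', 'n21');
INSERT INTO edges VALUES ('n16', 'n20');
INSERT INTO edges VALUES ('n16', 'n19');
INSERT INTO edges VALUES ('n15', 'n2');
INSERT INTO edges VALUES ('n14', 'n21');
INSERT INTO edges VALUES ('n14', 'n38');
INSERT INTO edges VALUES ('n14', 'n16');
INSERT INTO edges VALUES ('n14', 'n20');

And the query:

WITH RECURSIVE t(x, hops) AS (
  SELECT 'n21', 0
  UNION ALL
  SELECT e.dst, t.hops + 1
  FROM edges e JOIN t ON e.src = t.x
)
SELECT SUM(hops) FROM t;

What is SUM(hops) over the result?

10

Base: (n21, hops=0).
Iteration 1: edges from {n21} -> (n22, hops=1).
Iteration 2: edges from {n22} -> (n15, hops=2), (n19, hops=2), (n8, hops=2).
Iteration 3: edges from {n15,n19,n8} -> (n2, hops=3).
Iteration 4: no outgoing edges from {n2}; recursion stops.
SUM(hops) = 0 + 1 + 2 + 2 + 2 + 3 = 10.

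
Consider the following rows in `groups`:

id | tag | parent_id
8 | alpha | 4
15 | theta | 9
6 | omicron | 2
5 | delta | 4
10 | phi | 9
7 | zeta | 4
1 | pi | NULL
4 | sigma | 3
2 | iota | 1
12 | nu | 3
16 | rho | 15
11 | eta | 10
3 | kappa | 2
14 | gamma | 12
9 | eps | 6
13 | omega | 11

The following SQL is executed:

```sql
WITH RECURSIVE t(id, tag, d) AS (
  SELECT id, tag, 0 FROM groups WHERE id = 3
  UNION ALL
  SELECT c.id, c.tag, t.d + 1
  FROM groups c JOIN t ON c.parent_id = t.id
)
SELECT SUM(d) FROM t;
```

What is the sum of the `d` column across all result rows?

10

Base: id=3 (kappa) at d 0.
Iteration 1: rows with parent_id in {3} -> sigma (id 4, d 1), nu (id 12, d 1).
Iteration 2: rows with parent_id in {4,12} -> delta (id 5, d 2), zeta (id 7, d 2), alpha (id 8, d 2), gamma (id 14, d 2).
Iteration 3: no rows with parent_id in {5,7,8,14}; recursion stops.
SUM(d) = 0 + 1 + 1 + 2 + 2 + 2 + 2 = 10.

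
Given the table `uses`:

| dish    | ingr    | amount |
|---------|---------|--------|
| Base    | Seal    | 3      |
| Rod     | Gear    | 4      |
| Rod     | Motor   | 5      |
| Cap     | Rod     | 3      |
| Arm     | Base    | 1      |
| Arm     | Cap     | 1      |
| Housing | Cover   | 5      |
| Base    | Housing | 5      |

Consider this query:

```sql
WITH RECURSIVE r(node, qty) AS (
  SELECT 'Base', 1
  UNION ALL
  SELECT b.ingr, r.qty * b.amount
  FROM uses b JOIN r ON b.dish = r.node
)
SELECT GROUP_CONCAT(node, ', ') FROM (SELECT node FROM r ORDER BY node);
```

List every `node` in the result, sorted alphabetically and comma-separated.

Base, Cover, Housing, Seal

Base: (Base, qty=1).
Iteration 1: components of {Base} -> Housing = 1*5 = 5, Seal = 1*3 = 3.
Iteration 2: components of {Housing,Seal} -> Cover = 5*5 = 25.
Iteration 3: no further components; recursion stops.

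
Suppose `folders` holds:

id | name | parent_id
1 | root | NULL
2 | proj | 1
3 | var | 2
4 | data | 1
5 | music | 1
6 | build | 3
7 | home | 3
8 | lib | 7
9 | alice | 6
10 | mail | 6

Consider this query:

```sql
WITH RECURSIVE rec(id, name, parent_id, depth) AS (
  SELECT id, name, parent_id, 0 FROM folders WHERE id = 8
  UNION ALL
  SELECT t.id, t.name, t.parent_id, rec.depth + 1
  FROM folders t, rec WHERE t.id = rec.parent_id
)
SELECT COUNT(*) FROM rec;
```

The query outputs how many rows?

Base: id=8 (lib), parent_id=7, depth 0.
Iteration 1: join on id=7 -> home (id 7, parent_id=3, depth 1).
Iteration 2: join on id=3 -> var (id 3, parent_id=2, depth 2).
Iteration 3: join on id=2 -> proj (id 2, parent_id=1, depth 3).
Iteration 4: join on id=1 -> root (id 1, parent_id=NULL, depth 4).
Iteration 5: parent_id is NULL; no match; recursion stops.
Total rows emitted: 5.

5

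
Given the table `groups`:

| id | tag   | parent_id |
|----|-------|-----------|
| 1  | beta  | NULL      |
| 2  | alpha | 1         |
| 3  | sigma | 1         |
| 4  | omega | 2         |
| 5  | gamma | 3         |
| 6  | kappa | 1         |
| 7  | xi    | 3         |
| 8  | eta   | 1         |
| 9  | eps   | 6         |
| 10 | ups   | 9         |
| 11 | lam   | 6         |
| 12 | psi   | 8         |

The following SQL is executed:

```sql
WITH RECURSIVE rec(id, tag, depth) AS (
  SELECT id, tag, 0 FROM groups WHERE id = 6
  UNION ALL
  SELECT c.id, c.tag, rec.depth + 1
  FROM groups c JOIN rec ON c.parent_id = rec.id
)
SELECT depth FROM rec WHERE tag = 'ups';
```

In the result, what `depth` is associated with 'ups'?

2

Base: id=6 (kappa) at depth 0.
Iteration 1: rows with parent_id in {6} -> eps (id 9, depth 1), lam (id 11, depth 1).
Iteration 2: rows with parent_id in {9,11} -> ups (id 10, depth 2).
Iteration 3: no rows with parent_id in {10}; recursion stops.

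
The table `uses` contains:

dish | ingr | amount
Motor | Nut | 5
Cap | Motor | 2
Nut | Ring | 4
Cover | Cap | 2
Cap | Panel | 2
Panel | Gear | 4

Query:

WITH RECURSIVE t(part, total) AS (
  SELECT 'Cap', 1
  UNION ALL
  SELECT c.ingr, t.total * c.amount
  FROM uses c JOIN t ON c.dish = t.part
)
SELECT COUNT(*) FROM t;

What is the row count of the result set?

Base: (Cap, total=1).
Iteration 1: components of {Cap} -> Motor = 1*2 = 2, Panel = 1*2 = 2.
Iteration 2: components of {Motor,Panel} -> Gear = 2*4 = 8, Nut = 2*5 = 10.
Iteration 3: components of {Gear,Nut} -> Ring = 10*4 = 40.
Iteration 4: no further components; recursion stops.
Total rows emitted: 6.

6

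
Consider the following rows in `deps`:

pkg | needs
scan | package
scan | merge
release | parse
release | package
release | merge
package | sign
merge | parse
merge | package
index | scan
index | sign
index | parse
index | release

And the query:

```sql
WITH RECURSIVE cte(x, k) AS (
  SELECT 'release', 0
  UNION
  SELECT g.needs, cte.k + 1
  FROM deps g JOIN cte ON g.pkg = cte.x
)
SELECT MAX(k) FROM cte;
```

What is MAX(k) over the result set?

3

Base: (release, k=0).
Iteration 1: edges from {release} -> (merge, k=1), (package, k=1), (parse, k=1).
Iteration 2: edges from {merge,package,parse} -> (package, k=2), (parse, k=2), (sign, k=2).
Iteration 3: edges from {package,parse,sign} -> (sign, k=3).
Iteration 4: no outgoing edges from {sign}; recursion stops.
k values: 0, 1, 1, 1, 2, 2, 2, 3; the maximum is 3.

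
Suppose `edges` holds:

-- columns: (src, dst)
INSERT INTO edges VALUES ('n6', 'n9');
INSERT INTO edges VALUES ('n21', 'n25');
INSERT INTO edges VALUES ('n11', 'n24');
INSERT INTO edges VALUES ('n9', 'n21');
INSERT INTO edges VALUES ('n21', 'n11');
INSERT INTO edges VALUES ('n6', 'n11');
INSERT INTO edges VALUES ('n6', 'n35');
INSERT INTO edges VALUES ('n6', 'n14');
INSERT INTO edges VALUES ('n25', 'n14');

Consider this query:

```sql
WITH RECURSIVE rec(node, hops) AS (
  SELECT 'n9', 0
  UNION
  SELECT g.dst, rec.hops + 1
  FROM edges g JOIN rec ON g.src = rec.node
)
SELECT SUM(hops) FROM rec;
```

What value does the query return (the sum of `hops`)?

Base: (n9, hops=0).
Iteration 1: edges from {n9} -> (n21, hops=1).
Iteration 2: edges from {n21} -> (n11, hops=2), (n25, hops=2).
Iteration 3: edges from {n11,n25} -> (n14, hops=3), (n24, hops=3).
Iteration 4: no outgoing edges from {n14,n24}; recursion stops.
SUM(hops) = 0 + 1 + 2 + 2 + 3 + 3 = 11.

11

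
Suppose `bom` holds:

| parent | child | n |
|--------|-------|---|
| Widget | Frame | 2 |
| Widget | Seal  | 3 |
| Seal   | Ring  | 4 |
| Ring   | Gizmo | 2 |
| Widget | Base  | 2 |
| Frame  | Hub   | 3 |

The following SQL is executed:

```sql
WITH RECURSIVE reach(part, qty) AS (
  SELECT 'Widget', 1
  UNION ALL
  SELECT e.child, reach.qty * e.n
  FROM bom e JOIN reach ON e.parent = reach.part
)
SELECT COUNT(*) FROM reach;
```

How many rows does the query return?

Base: (Widget, qty=1).
Iteration 1: components of {Widget} -> Base = 1*2 = 2, Frame = 1*2 = 2, Seal = 1*3 = 3.
Iteration 2: components of {Base,Frame,Seal} -> Hub = 2*3 = 6, Ring = 3*4 = 12.
Iteration 3: components of {Hub,Ring} -> Gizmo = 12*2 = 24.
Iteration 4: no further components; recursion stops.
Total rows emitted: 7.

7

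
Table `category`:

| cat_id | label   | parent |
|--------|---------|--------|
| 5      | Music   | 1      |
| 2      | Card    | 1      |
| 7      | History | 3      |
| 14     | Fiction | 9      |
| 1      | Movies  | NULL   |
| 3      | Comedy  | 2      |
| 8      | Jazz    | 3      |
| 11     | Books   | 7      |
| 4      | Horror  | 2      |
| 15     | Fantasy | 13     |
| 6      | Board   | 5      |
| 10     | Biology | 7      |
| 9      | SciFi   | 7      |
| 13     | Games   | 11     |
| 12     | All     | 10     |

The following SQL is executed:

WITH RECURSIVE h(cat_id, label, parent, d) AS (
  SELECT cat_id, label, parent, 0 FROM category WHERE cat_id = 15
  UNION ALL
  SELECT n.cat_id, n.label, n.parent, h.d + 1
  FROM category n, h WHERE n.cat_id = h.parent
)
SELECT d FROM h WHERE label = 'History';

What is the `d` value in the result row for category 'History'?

3

Base: cat_id=15 (Fantasy), parent=13, d 0.
Iteration 1: join on cat_id=13 -> Games (id 13, parent=11, d 1).
Iteration 2: join on cat_id=11 -> Books (id 11, parent=7, d 2).
Iteration 3: join on cat_id=7 -> History (id 7, parent=3, d 3).
Iteration 4: join on cat_id=3 -> Comedy (id 3, parent=2, d 4).
Iteration 5: join on cat_id=2 -> Card (id 2, parent=1, d 5).
Iteration 6: join on cat_id=1 -> Movies (id 1, parent=NULL, d 6).
Iteration 7: parent is NULL; no match; recursion stops.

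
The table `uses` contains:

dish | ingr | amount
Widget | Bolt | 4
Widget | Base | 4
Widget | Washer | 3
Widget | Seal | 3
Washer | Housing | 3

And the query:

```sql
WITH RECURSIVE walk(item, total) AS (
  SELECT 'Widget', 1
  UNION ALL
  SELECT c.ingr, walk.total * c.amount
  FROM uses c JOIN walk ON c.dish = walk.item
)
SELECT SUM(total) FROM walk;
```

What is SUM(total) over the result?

24

Base: (Widget, total=1).
Iteration 1: components of {Widget} -> Base = 1*4 = 4, Bolt = 1*4 = 4, Seal = 1*3 = 3, Washer = 1*3 = 3.
Iteration 2: components of {Base,Bolt,Seal,Washer} -> Housing = 3*3 = 9.
Iteration 3: no further components; recursion stops.
SUM(total) = 1 + 4 + 4 + 3 + 3 + 9 = 24.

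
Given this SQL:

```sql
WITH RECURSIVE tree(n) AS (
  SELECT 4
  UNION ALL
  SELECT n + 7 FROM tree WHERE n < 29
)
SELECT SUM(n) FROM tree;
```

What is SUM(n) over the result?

90

Base: n=4.
Iteration 1: 4 < 29 holds -> n = 4 + 7 = 11.
Iteration 2: 11 < 29 holds -> n = 11 + 7 = 18.
Iteration 3: 18 < 29 holds -> n = 18 + 7 = 25.
Iteration 4: 25 < 29 holds -> n = 25 + 7 = 32.
Iteration 5: 32 < 29 fails; recursion stops.
SUM(n) = 4 + 11 + 18 + 25 + 32 = 90.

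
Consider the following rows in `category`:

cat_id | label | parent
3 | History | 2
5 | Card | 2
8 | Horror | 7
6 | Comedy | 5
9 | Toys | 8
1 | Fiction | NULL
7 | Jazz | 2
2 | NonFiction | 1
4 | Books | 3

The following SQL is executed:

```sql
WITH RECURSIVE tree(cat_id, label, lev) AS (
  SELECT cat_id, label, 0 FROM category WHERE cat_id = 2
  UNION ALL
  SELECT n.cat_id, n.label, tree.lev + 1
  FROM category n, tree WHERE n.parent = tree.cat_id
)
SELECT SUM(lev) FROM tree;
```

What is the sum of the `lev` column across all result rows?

12

Base: cat_id=2 (NonFiction) at lev 0.
Iteration 1: rows with parent in {2} -> History (id 3, lev 1), Card (id 5, lev 1), Jazz (id 7, lev 1).
Iteration 2: rows with parent in {3,5,7} -> Books (id 4, lev 2), Comedy (id 6, lev 2), Horror (id 8, lev 2).
Iteration 3: rows with parent in {4,6,8} -> Toys (id 9, lev 3).
Iteration 4: no rows with parent in {9}; recursion stops.
SUM(lev) = 0 + 1 + 1 + 1 + 2 + 2 + 2 + 3 = 12.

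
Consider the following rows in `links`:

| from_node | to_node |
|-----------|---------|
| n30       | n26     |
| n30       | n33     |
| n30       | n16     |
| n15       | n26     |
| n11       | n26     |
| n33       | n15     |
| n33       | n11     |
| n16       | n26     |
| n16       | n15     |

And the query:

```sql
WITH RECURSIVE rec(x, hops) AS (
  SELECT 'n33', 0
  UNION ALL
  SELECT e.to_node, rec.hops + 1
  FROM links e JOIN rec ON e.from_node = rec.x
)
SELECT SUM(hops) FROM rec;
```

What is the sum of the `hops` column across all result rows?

Base: (n33, hops=0).
Iteration 1: edges from {n33} -> (n11, hops=1), (n15, hops=1).
Iteration 2: edges from {n11,n15} -> (n26, hops=2) x2. [UNION ALL keeps all 2 new rows, including repeats]
Iteration 3: no outgoing edges from {n26}; recursion stops.
SUM(hops) = 0 + 1 + 1 + 2 + 2 = 6.

6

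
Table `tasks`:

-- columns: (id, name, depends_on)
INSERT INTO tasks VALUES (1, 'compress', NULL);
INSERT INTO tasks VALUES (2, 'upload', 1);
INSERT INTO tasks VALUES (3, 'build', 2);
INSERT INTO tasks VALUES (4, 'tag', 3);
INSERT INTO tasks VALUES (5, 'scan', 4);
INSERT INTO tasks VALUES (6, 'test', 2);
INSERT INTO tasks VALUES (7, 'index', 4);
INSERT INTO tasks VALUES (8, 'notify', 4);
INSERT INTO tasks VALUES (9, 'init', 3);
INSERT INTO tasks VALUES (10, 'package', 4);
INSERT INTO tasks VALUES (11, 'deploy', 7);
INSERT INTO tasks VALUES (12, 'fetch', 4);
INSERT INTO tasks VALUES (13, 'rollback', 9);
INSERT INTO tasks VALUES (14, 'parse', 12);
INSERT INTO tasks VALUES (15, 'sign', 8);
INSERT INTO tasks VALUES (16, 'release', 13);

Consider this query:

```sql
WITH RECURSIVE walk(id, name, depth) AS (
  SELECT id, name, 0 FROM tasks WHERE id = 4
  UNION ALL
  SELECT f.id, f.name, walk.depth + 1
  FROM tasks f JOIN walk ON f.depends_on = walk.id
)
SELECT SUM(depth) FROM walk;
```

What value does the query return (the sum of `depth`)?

11

Base: id=4 (tag) at depth 0.
Iteration 1: rows with depends_on in {4} -> scan (id 5, depth 1), index (id 7, depth 1), notify (id 8, depth 1), package (id 10, depth 1), fetch (id 12, depth 1).
Iteration 2: rows with depends_on in {5,7,8,10,12} -> deploy (id 11, depth 2), parse (id 14, depth 2), sign (id 15, depth 2).
Iteration 3: no rows with depends_on in {11,14,15}; recursion stops.
SUM(depth) = 0 + 1 + 1 + 1 + 1 + 1 + 2 + 2 + 2 = 11.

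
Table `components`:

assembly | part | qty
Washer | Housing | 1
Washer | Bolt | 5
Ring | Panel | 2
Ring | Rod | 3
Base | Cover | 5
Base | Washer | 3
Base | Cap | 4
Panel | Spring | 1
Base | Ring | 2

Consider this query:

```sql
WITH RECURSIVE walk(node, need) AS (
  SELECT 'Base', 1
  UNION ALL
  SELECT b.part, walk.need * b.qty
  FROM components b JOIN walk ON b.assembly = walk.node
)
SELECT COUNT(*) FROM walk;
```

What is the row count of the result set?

10

Base: (Base, need=1).
Iteration 1: components of {Base} -> Cap = 1*4 = 4, Cover = 1*5 = 5, Ring = 1*2 = 2, Washer = 1*3 = 3.
Iteration 2: components of {Cap,Cover,Ring,Washer} -> Bolt = 3*5 = 15, Housing = 3*1 = 3, Panel = 2*2 = 4, Rod = 2*3 = 6.
Iteration 3: components of {Bolt,Housing,Panel,Rod} -> Spring = 4*1 = 4.
Iteration 4: no further components; recursion stops.
Total rows emitted: 10.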